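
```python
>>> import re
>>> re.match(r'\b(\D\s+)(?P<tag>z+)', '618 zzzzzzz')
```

None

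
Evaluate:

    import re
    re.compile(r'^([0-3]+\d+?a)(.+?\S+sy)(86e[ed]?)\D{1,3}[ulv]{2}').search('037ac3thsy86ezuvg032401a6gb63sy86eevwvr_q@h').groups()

('037a', 'c3thsy', '86e')

This matches anchored at the start of the string; then one or more of a character in [0-3], then one or more of a digit (lazy), then the literal 'a' (captured); then one or more of any character (lazy), then one or more of a non-whitespace character, then the literal 'sy' (captured); then the literal '86e', then optionally one of [ed] (captured); then 1 to 3 of a non-digit, then exactly 2 of one of [ulv].
`search` walks the string left to right and returns the first match it finds.
The match spans [0:16] → '037ac3thsy86ezuv'.
Captured: group 1 = '037a', group 2 = 'c3thsy', group 3 = '86e'.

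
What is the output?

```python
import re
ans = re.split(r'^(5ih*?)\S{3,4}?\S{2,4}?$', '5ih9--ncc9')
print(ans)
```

['', '5i', '']

Because the pattern has a capturing group, `split` also inserts each captured text between the pieces.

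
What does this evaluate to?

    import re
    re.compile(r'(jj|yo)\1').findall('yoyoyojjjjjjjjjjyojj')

A backreference is literal: `\1` must see the identical characters the first group matched.
Matches: at [0:4] match 'yoyo', group 1 = 'yo'; at [6:10] match 'jjjj', group 1 = 'jj'; at [10:14] match 'jjjj', group 1 = 'jj'.
Because there's exactly one group, `findall` drops the full match and keeps group 1 from each hit.

['yo', 'jj', 'jj']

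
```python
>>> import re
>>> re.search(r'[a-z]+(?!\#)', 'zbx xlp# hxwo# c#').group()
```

'zbx'

`(?!…)`/`(?<!…)` only lets a position through if the neighbouring text does NOT match; no characters are consumed.
The match spans [0:3] → 'zbx'.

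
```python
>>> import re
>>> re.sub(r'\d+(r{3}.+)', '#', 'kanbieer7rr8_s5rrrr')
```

'kanbieer7rr8_s#'

This matches one or more of a digit; then exactly 3 of a literal 'r', then one or more of any character (captured).
Matches: at [14:19] → '5rrrr'.
Each match is replaced by '#'.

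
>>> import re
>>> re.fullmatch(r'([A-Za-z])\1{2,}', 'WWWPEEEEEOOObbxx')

None

`\1` is not a pattern — it's the concrete string captured by group 1, re-applied verbatim.
`re.fullmatch` is like wrapping the pattern in `^…$` (in single-line mode).
Here the string isn't matched end-to-end, so the call returns None.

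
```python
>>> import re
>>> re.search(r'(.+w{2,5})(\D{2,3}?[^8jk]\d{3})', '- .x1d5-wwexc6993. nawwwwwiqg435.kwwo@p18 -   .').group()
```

'- .x1d5-wwexc6993. nawwwwwiqg435'

This matches one or more of any character, then 2 to 5 of the literal 'w' (captured); then 2 to 3 of a non-digit (lazy), then any character except [8jk], then exactly 3 of a digit (captured).
Unlike `match`, `search` isn't anchored — it looks for the pattern anywhere in the string.
The match spans [0:32] → '- .x1d5-wwexc6993. nawwwwwiqg435'.
Captured: group 1 = '- .x1d5-wwexc6993. nawwwww', group 2 = 'iqg435'.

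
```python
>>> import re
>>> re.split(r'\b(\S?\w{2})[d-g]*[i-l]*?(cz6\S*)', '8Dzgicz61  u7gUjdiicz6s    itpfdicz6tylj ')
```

['', '8Dz', 'cz61', '  u7gUjdiicz6s    ', 'itp', 'cz6tylj', ' ']

The pattern matches a word boundary (`\b`, zero-width); then optionally a non-whitespace character, then exactly 2 of a word character (captured); then zero or more of a character in [d-g], then zero or more of a character in [i-l] (lazy); then the literal 'cz6', then zero or more of a non-whitespace character (captured).
Because the pattern has a capturing group, `split` also inserts each captured text between the pieces.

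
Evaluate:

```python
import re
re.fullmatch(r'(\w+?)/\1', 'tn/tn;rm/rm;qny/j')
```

None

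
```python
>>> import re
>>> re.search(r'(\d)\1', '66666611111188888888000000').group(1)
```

`\1` has to match the exact text group 1 already captured.
`re.search` tries every starting position until one works.
The match spans [0:2] → '66'.
Captured: group 1 = '6'.

'6'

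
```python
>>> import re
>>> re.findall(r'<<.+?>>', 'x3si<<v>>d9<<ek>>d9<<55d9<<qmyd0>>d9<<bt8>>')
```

['<<v>>', '<<ek>>', '<<55d9<<qmyd0>>', '<<bt8>>']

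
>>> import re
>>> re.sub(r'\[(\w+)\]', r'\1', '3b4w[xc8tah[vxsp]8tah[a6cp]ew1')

Matches: at [11:17] → '[vxsp]'; at [21:27] → '[a6cp]'.
The replacement refers to a captured group, so each match is rewritten using its own captured text.

'3b4w[xc8tahvxsp8taha6cpew1'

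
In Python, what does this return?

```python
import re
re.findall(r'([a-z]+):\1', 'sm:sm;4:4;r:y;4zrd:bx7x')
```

['sm']

After group 1 captures some text, `\1` only succeeds where that same text appears again.
Scanning left to right: at [0:5] match 'sm:sm', group 1 = 'sm'.
With a single group, `findall` returns only what that group captured — 1 item.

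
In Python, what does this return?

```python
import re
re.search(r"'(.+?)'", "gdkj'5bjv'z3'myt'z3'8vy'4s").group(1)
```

'5bjv'

Because the quantifier is non-greedy, it stops expanding at the earliest point where the rest of the pattern can succeed.
`re.search` scans for the first position where the pattern succeeds.
The match spans [4:10] → "'5bjv'".
Captured: group 1 = '5bjv'.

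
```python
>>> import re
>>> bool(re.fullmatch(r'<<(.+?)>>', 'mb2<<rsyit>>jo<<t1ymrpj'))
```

False

`re.fullmatch` is like wrapping the pattern in `^…$` (in single-line mode).
Here the pattern can't cover the whole string, so the call returns None, and `bool(None)` is False.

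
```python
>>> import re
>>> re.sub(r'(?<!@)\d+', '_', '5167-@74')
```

`(?!…)`/`(?<!…)` only lets a position through if the neighbouring text does NOT match; no characters are consumed.
Every occurrence is swapped for '_'.

'_-@7_'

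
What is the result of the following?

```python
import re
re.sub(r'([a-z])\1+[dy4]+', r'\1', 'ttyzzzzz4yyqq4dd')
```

'tzq'

The backreference `\1` re-matches whatever the first group consumed, character for character.
Matches: at [0:3] → 'tty'; at [3:11] → 'zzzzz4yy'; at [11:16] → 'qq4dd'.
Each match is replaced using the text its own group 1 captured.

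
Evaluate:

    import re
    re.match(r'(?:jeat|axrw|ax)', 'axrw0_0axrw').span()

(0, 4)

Branches in `(...|...)` are attempted left-to-right; the first branch that allows the whole pattern to succeed is taken.
`re.match` only tries the pattern at the start of the string.
The match spans [0:4] → 'axrw'.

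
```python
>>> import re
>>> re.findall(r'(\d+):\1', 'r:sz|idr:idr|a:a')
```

With a single group, `findall` returns only what that group captured — 0 items.
Nothing in the string satisfies the pattern, so the list is empty.

[]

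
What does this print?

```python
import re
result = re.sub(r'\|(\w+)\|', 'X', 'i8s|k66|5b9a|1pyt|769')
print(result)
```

Matches: at [3:8] → '|k66|'; at [12:18] → '|1pyt|'.
`sub` substitutes 'X' at each match site.

i8sX5b9aX769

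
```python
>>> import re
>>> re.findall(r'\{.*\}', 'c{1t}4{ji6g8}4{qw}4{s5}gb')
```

Walking the string: at [1:23] → '{1t}4{ji6g8}4{qw}4{s5}'.
Since nothing is captured, `findall` lists the 1 matched substring directly.

['{1t}4{ji6g8}4{qw}4{s5}']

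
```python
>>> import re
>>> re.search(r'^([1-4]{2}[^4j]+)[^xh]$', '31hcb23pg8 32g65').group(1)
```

'31hcb23pg8 32g6'

The match spans [0:16] → '31hcb23pg8 32g65'.
Captured: group 1 = '31hcb23pg8 32g6'.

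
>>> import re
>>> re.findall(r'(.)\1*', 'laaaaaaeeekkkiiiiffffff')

['l', 'a', 'e', 'k', 'i', 'f']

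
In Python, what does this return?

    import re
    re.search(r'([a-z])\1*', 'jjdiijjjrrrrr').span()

(0, 2)

After group 1 captures some text, `\1` only succeeds where that same text appears again.
`search` walks the string left to right and returns the first match it finds.
The match spans [0:2] → 'jj'.
Captured: group 1 = 'j'.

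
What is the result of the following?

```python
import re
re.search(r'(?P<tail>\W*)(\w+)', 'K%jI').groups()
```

('', 'K')

The match spans [0:1] → 'K'.
Captured: group 1 = '', group 2 = 'K'.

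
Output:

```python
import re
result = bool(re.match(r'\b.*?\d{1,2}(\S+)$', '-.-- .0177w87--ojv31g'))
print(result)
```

Pattern: a word boundary (`\b`, zero-width); then zero or more of any character (lazy), then 1 to 2 of a digit; then one or more of a non-whitespace character (captured); then anchored at the end.
`match` is anchored at position 0; if the pattern doesn't fit there, it returns None.
Here the pattern fails at index 0, so the call returns None, and `bool(None)` is False.

False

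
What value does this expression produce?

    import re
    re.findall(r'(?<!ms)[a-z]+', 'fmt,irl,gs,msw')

A negative assertion filters positions out without eating any characters.
No capturing groups, so `findall` returns the 4 full match strings.

['fmt', 'irl', 'gs', 'msw']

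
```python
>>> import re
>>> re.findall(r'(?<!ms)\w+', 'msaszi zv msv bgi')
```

['msaszi', 'zv', 'msv', 'bgi']

A negative assertion filters positions out without eating any characters.
Since nothing is captured, `findall` lists the 4 matched substrings directly.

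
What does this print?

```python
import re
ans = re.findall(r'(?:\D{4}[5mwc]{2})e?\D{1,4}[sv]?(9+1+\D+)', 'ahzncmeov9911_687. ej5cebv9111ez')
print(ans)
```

['9911_', '9111ez']

This matches exactly 4 of a non-digit, then exactly 2 of one of [5mwc] (non-capturing group); then optionally the literal 'e', then 1 to 4 of a non-digit, then optionally one of [sv]; then one or more of the literal '9', then one or more of the literal '1', then one or more of a non-digit (captured).
`findall` collects group 1 from each match (2 total).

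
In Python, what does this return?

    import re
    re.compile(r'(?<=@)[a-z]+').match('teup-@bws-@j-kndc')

The `(?=…)`/`(?<=…)` assertion just peeks at neighbouring text; it doesn't advance the match position.
With `match`, the pattern is implicitly anchored at the beginning.
Here position 0 doesn't satisfy it, so the call returns None.

None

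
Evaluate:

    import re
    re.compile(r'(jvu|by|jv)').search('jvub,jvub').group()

Alternation tries branches left to right and keeps the first one that lets the overall match succeed at that position.
`re.search` tries every starting position until one works.
The match spans [0:3] → 'jvu'.
Captured: group 1 = 'jvu'.

'jvu'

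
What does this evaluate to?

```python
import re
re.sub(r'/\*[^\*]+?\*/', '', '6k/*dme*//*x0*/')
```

'6k'

Matches: at [2:9] → '/*dme*/'; at [9:15] → '/*x0*/'.
Every occurrence is swapped for ''.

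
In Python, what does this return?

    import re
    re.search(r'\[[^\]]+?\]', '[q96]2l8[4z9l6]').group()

'[q96]'

`re.search` scans for the first position where the pattern succeeds.
The match spans [0:5] → '[q96]'.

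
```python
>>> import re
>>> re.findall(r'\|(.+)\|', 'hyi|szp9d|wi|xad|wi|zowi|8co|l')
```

One capturing group, so `findall` returns just the captured substring from the one match — 1 in all.

['szp9d|wi|xad|wi|zowi|8co']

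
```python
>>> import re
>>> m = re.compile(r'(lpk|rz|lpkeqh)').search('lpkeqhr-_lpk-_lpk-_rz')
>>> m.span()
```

Alternation isn't longest-match — the leftmost alternative that fits at this position is chosen.
The match spans [0:3] → 'lpk'.

(0, 3)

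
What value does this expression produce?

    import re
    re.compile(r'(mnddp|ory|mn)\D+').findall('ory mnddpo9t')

['ory']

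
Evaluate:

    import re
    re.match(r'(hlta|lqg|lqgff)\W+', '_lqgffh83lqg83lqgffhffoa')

`re.match` won't scan ahead — the pattern has to work from the very first character.
Here the string doesn't start with a match, so the call returns None.

None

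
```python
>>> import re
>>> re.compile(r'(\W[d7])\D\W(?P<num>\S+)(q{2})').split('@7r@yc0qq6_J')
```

Pattern: a non-word character, then one of [d7] (captured); then a non-digit, then a non-word character; then one or more of a non-whitespace character (captured as 'num'); then exactly 2 of a literal 'q' (captured).
With a capturing group present, the delimiter's captured portion is kept in the result list.

['', '@7', 'yc0', 'qq', '6_J']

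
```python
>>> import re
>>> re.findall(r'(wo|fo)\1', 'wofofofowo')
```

`\1` has to match the exact text group 1 already captured.
`findall` collects group 1 from the one match (1 total).

['fo']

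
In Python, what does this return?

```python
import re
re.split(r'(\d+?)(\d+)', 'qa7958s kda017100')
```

The pattern matches one or more of a digit (lazy) (captured); then one or more of a digit (captured).
Matches to split on: at [2:6] → '7958'; at [11:17] → '017100'.
Because the pattern has a capturing group, `split` also inserts each captured text between the pieces.

['qa', '7', '958', 's kda', '0', '17100', '']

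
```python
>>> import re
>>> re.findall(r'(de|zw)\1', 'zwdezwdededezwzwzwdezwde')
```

['de', 'zw']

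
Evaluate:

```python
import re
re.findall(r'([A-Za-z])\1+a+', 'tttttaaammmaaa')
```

['t', 'm']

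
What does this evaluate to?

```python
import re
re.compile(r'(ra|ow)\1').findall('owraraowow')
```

['ra', 'ow']

A backreference is literal: `\1` must see the identical characters the first group matched.
Walking the string: at [2:6] match 'rara', group 1 = 'ra'; at [6:10] match 'owow', group 1 = 'ow'.
`findall` collects group 1 from each match (2 total).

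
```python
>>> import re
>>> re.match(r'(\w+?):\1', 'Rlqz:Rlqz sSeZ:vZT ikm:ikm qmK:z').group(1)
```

'Rlqz'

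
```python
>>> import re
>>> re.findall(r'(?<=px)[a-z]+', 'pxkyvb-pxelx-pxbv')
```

['kyvb', 'elx', 'bv']

The `(?=…)`/`(?<=…)` assertion just peeks at neighbouring text; it doesn't advance the match position.
Matches: at [2:6] → 'kyvb'; at [9:12] → 'elx'; at [15:17] → 'bv'.
No capturing groups, so `findall` returns the 3 full match strings.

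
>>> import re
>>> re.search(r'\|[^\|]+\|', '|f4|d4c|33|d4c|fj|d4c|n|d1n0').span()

(0, 4)

`re.search` scans for the first position where the pattern succeeds.
The match spans [0:4] → '|f4|'.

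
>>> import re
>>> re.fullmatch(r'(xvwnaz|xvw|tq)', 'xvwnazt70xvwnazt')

For `fullmatch`, every character of the input must be accounted for by the pattern.
Here the string isn't matched end-to-end, so the call returns None.

None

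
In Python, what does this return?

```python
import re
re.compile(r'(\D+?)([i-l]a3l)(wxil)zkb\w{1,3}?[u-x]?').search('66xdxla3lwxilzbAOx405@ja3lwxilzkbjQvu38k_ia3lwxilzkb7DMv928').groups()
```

('@', 'ja3l', 'wxil')

The match spans [21:34] → '@ja3lwxilzkbj'.
Captured: group 1 = '@', group 2 = 'ja3l', group 3 = 'wxil'.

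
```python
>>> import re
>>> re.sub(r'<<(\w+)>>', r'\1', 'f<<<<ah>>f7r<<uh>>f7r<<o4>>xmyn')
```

'f<<ahf7ruhf7ro4xmyn'

`\1` in the replacement pulls in group 1's text for each match.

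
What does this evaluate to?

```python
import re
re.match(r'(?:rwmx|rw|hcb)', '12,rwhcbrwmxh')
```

None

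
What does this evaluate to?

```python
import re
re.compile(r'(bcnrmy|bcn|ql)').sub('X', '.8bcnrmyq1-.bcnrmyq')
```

'.8Xq1-.Xq'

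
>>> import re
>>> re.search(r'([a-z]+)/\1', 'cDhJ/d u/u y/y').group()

`\1` is not a pattern — it's the concrete string captured by group 1, re-applied verbatim.
The match spans [7:10] → 'u/u'.

'u/u'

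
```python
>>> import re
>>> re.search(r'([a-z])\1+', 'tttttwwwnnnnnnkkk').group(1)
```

't'

A backreference is literal: `\1` must see the identical characters the first group matched.
Unlike `match`, `search` isn't anchored — it looks for the pattern anywhere in the string.
The match spans [0:5] → 'ttttt'.
Captured: group 1 = 't'.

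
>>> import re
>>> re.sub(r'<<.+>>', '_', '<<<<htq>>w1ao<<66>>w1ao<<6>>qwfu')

'_qwfu'

Matches: at [0:28] → '<<<<htq>>w1ao<<66>>w1ao<<6>>'.
Every occurrence is swapped for '_'.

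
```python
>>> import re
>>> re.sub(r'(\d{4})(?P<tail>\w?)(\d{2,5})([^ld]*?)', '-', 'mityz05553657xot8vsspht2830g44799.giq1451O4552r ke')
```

'mityz-xot8vsspht-.giq-r ke'

This matches exactly 4 of a digit (captured); then optionally a word character (captured as 'tail'); then 2 to 5 of a digit (captured); then zero or more of any character except [ld] (lazy) (captured).
A non-greedy quantifier consumes as few characters as it can — just enough that the remainder of the pattern still matches from where it stops; whatever follows it matches normally.
Matches: at [5:13] → '05553657'; at [23:33] → '2830g44799'; at [37:46] → '1451O4552'.
`sub` substitutes '-' at each match site.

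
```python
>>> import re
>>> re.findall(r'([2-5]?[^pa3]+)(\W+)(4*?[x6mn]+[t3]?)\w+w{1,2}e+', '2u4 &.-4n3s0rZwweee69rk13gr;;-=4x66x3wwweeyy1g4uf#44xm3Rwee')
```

The pattern matches optionally a character in [2-5], then one or more of any character except [pa3] (captured); then one or more of a non-word character (captured); then zero or more of a literal '4' (lazy), then one or more of one of [x6mn], then optionally one of [t3] (captured); then one or more of a word character, then 1 to 2 of a literal 'w', then one or more of a literal 'e'.
Walking the string: at [0:19] match '2u4 &.-4n3s0rZwweee', groups = ('2u4 &.', '-', '4n3'); at [24:42] match '3gr;;-=4x66x3wwwee', groups = ('3gr;;-', '=', '4x66x3'); at [42:59] match 'yy1g4uf#44xm3Rwee', groups = ('yy1g4uf', '#', '44xm3').
`findall` packs the 3 group values into a tuple for every match.

[('2u4 &.', '-', '4n3'), ('3gr;;-', '=', '4x66x3'), ('yy1g4uf', '#', '44xm3')]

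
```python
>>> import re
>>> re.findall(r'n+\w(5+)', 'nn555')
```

The pattern matches one or more of a literal 'n'; then a word character; then one or more of a literal '5' (captured).
Walking the string: at [0:5] match 'nn555', group 1 = '55'.
`findall` collects group 1 from the one match (1 total).

['55']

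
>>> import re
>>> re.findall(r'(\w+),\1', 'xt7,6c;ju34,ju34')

The backreference `\1` re-matches whatever the first group consumed, character for character.
Scanning left to right: at [7:16] match 'ju34,ju34', group 1 = 'ju34'.
Because there's exactly one group, `findall` drops the full match and keeps group 1 from the one hit.

['ju34']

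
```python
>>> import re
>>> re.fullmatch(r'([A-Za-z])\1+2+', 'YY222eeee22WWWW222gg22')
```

`fullmatch` succeeds only if the pattern covers the string from start to end.
Here the pattern can't cover the whole string, so the call returns None.

None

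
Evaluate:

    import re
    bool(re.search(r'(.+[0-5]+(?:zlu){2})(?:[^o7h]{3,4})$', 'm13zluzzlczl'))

False

Here no position works, so the call returns None, and `bool(None)` is False.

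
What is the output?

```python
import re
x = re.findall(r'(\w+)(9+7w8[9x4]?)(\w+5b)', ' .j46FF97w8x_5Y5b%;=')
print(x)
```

[('j46FF', '97w8x', '_5Y5b')]

Multiple groups make `findall` return tuples — one 3-tuple for the one match.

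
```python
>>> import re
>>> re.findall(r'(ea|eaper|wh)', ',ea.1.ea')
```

Because there's exactly one group, `findall` drops the full match and keeps group 1 from each hit.

['ea', 'ea']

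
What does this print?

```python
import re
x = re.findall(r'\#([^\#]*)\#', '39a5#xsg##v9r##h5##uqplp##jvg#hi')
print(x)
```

Because there's exactly one group, `findall` drops the full match and keeps group 1 from each hit.

['xsg', 'v9r', 'h5', 'uqplp', 'jvg']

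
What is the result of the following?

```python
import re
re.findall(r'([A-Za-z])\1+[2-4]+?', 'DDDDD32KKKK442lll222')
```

The backreference `\1` re-matches whatever the first group consumed, character for character.
Walking the string: at [0:6] match 'DDDDD3', group 1 = 'D'; at [7:12] match 'KKKK4', group 1 = 'K'; at [14:18] match 'lll2', group 1 = 'l'.
One capturing group, so `findall` returns just the captured substring from each match — 3 in all.

['D', 'K', 'l']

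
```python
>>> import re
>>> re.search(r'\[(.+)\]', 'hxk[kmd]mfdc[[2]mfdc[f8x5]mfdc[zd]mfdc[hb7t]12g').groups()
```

('kmd]mfdc[[2]mfdc[f8x5]mfdc[zd]mfdc[hb7t',)

The match spans [3:44] → '[kmd]mfdc[[2]mfdc[f8x5]mfdc[zd]mfdc[hb7t]'.
Captured: group 1 = 'kmd]mfdc[[2]mfdc[f8x5]mfdc[zd]mfdc[hb7t'.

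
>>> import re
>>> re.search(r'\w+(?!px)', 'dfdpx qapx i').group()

'dfdpx'

The negative lookaround is zero-width — it rules out positions where the adjacent text would match, without consuming anything.
`re.search` scans for the first position where the pattern succeeds.
The match spans [0:5] → 'dfdpx'.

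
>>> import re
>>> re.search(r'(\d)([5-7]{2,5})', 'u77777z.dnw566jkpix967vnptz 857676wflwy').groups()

('7', '7777')

The pattern matches a digit (captured); then 2 to 5 of a character in [5-7] (captured).
`search` walks the string left to right and returns the first match it finds.
The match spans [1:6] → '77777'.
Captured: group 1 = '7', group 2 = '7777'.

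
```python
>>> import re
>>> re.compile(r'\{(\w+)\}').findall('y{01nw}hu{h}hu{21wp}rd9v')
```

One capturing group, so `findall` returns just the captured substring from each match — 3 in all.

['01nw', 'h', '21wp']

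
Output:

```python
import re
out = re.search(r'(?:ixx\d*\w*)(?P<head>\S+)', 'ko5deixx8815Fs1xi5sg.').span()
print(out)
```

This matches the literal 'ixx', then zero or more of a digit, then zero or more of a word character (non-capturing group); then one or more of a non-whitespace character (captured as 'head').
`search` walks the string left to right and returns the first match it finds.
The match spans [5:21] → 'ixx8815Fs1xi5sg.'.
Captured: group 1 = '.'.

(5, 21)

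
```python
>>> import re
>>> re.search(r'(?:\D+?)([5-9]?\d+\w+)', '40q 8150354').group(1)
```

This matches one or more of a non-digit (lazy) (non-capturing group); then optionally a character in [5-9], then one or more of a digit, then one or more of a word character (captured).
`search` walks the string left to right and returns the first match it finds.
The match spans [2:11] → 'q 8150354'.
Captured: group 1 = '8150354'.

'8150354'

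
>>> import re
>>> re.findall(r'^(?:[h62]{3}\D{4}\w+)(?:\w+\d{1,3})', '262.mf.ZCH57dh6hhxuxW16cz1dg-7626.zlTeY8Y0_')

Pattern: anchored at the start of the string; then exactly 3 of one of [h62], then exactly 4 of a non-digit, then one or more of a word character (non-capturing group); then one or more of a word character, then 1 to 3 of a digit (non-capturing group).
With no groups in the pattern, `findall` gives back each whole match — 1 here.

['262.mf.ZCH57dh6hhxuxW16cz1']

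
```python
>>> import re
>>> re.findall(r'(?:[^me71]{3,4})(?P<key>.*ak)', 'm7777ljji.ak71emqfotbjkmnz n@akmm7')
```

The pattern matches 3 to 4 of any character except [me71] (non-capturing group); then zero or more of any character, then the literal 'ak' (captured as 'key').
`findall` collects group 1 from the one match (1 total).

['.ak71emqfotbjkmnz n@ak']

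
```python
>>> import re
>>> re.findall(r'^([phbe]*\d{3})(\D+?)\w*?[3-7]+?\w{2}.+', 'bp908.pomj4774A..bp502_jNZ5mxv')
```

[('bp908', '.')]

Pattern: anchored at the start of the string; then zero or more of one of [phbe], then exactly 3 of a digit (captured); then one or more of a non-digit (lazy) (captured); then zero or more of a word character (lazy), then one or more of a character in [3-7] (lazy), then exactly 2 of a word character; then one or more of any character.
With the lazy modifier that quantifier settles for the fewest repetitions that let the rest of the pattern succeed (the atoms after it are unaffected and can still be greedy).
Walking the string: at [0:30] match 'bp908.pomj4774A..bp502_jNZ5mxv', groups = ('bp908', '.').
2 groups means the one result is a tuple of 2 captured strings — 1 here.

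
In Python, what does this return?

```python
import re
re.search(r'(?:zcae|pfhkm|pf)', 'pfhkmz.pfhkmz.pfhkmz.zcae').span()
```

(0, 5)

`|` is ordered: at each position the engine commits to the first alternative that works.
The match spans [0:5] → 'pfhkm'.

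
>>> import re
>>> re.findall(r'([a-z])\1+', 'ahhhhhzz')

['h', 'z']

`\1` has to match the exact text group 1 already captured.
Walking the string: at [1:6] match 'hhhhh', group 1 = 'h'; at [6:8] match 'zz', group 1 = 'z'.
`findall` collects group 1 from each match (2 total).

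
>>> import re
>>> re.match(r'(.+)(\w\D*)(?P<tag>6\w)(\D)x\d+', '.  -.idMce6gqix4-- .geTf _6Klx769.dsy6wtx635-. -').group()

`re.match` won't scan ahead — the pattern has to work from the very first character.
The match spans [0:44] → '.  -.idMce6gqix4-- .geTf _6Klx769.dsy6wtx635'.

'.  -.idMce6gqix4-- .geTf _6Klx769.dsy6wtx635'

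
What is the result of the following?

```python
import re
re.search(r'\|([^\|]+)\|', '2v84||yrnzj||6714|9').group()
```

`re.search` scans for the first position where the pattern succeeds.
The match spans [5:12] → '|yrnzj|'.
Captured: group 1 = 'yrnzj'.

'|yrnzj|'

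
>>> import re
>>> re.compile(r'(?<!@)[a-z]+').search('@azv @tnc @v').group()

`(?!…)`/`(?<!…)` only lets a position through if the neighbouring text does NOT match; no characters are consumed.
Unlike `match`, `search` isn't anchored — it looks for the pattern anywhere in the string.
The match spans [2:4] → 'zv'.

'zv'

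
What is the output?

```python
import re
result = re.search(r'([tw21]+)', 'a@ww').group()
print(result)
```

ww

This matches one or more of one of [tw21] (captured).
`search` walks the string left to right and returns the first match it finds.
The match spans [2:4] → 'ww'.
Captured: group 1 = 'ww'.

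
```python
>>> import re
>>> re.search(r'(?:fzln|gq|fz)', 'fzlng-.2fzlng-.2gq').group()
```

`|` is ordered: at each position the engine commits to the first alternative that works.
Unlike `match`, `search` isn't anchored — it looks for the pattern anywhere in the string.
The match spans [0:4] → 'fzln'.

'fzln'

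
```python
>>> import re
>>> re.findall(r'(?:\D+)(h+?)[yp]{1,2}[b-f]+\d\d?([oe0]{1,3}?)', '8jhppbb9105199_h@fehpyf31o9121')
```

[('h', '0'), ('h', 'o')]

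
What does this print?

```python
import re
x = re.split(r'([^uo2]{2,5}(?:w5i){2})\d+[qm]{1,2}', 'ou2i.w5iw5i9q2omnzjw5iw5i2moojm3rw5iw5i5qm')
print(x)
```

['ou2', 'i.w5iw5i', '2o', 'mnzjw5iw5i', 'oo', 'jm3rw5iw5i', '']

Pattern: 2 to 5 of any character except [uo2], then the literal 'w5i' repeated 2 times (captured); then one or more of a digit; then 1 to 2 of one of [qm].
Matches to split on: at [3:13] → 'i.w5iw5i9q'; at [15:27] → 'mnzjw5iw5i2m'; at [29:42] → 'jm3rw5iw5i5qm'.
With a capturing group present, the delimiter's captured portion is kept in the result list.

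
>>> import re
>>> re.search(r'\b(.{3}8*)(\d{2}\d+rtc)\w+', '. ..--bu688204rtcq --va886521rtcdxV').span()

The pattern matches a word boundary (`\b`, zero-width); then exactly 3 of any character, then zero or more of a literal '8' (captured); then exactly 2 of a digit, then one or more of a digit, then the literal 'rtc' (captured); then one or more of a word character.
The match spans [6:18] → 'bu688204rtcq'.

(6, 18)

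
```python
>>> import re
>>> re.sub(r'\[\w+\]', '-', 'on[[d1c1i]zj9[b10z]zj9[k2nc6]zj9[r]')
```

'on[-zj9-zj9-zj9-'

Matches: at [3:10] → '[d1c1i]'; at [13:19] → '[b10z]'; at [22:29] → '[k2nc6]'; at [32:35] → '[r]'.
Every occurrence is swapped for '-'.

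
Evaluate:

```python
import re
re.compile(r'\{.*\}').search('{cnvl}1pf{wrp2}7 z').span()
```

(0, 15)

The match spans [0:15] → '{cnvl}1pf{wrp2}'.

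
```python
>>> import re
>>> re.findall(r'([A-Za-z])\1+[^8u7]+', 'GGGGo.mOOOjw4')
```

['G']

The backreference `\1` re-matches whatever the first group consumed, character for character.
With a single group, `findall` returns only what that group captured — 1 item.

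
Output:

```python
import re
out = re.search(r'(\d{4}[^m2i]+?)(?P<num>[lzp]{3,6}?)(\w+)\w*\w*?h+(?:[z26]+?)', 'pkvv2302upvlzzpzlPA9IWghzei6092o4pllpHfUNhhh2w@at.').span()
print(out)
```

(4, 45)

Pattern: exactly 4 of a digit, then one or more of any character except [m2i] (lazy) (captured); then 3 to 6 of one of [lzp] (lazy) (captured as 'num'); then one or more of a word character (captured); then zero or more of a word character, then zero or more of a word character (lazy), then one or more of a literal 'h'; then one or more of one of [z26] (lazy) (non-capturing group).
`re.search` tries every starting position until one works.
The match spans [4:45] → '2302upvlzzpzlPA9IWghzei6092o4pllpHfUNhhh2'.
Captured: group 1 = '2302upv', group 2 = 'lzz', group 3 = 'pzlPA9IWghzei6092o4pllpHfUNhh'.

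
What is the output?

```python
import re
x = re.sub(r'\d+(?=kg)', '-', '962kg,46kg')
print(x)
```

-kg,-kg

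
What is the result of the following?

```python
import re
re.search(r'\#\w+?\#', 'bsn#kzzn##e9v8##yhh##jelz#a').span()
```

`search` walks the string left to right and returns the first match it finds.
The match spans [3:9] → '#kzzn#'.

(3, 9)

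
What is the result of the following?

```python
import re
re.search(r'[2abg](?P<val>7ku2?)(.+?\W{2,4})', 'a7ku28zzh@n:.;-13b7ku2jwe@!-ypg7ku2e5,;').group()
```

This matches one of [2abg]; then the literal '7ku', then optionally the literal '2' (captured as 'val'); then one or more of any character (lazy), then 2 to 4 of a non-word character (captured).
Because the quantifier is non-greedy, it stops expanding at the earliest point where the rest of the pattern can succeed.
`re.search` tries every starting position until one works.
The match spans [0:15] → 'a7ku28zzh@n:.;-'.
Captured: group 1 = '7ku2', group 2 = '8zzh@n:.;-'.

'a7ku28zzh@n:.;-'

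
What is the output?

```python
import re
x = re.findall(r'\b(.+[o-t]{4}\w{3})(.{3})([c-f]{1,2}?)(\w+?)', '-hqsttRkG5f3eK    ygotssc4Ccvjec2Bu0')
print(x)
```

The pattern matches a word boundary (`\b`, zero-width); then one or more of any character, then exactly 4 of a character in [o-t], then exactly 3 of a word character (captured); then exactly 3 of any character (captured); then 1 to 2 of a character in [c-f] (lazy) (captured); then one or more of a word character (lazy) (captured).
A non-greedy quantifier consumes as few characters as it can — just enough that the remainder of the pattern still matches from where it stops; whatever follows it matches normally.
Walking the string: at [1:32] match 'hqsttRkG5f3eK    ygotssc4Ccvjec', groups = ('hqsttRkG5f3eK    ygotssc4C', 'cvj', 'e', 'c').
4 groups means the one result is a tuple of 4 captured strings — 1 here.

[('hqsttRkG5f3eK    ygotssc4C', 'cvj', 'e', 'c')]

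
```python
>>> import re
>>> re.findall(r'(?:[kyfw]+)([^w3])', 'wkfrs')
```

The pattern matches one or more of one of [kyfw] (non-capturing group); then any character except [w3] (captured).
`findall` collects group 1 from the one match (1 total).

['r']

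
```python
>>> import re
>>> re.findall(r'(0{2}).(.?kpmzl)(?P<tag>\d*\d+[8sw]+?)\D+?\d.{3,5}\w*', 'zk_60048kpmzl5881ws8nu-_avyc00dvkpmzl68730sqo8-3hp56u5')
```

Pattern: exactly 2 of a literal '0' (captured); then any character; then optionally any character, then the literal 'kpm', then the literal 'zl' (captured); then zero or more of a digit, then one or more of a digit, then one or more of one of [8sw] (lazy) (captured as 'tag'); then one or more of a non-digit (lazy), then a digit, then 3 to 5 of any character; then zero or more of a word character.
A non-greedy quantifier consumes as few characters as it can — just enough that the remainder of the pattern still matches from where it stops; whatever follows it matches normally.
Matches: at [4:46] match '0048kpmzl5881ws8nu-_avyc00dvkpmzl68730sqo8', groups = ('00', '8kpmzl', '5881w').
`findall` packs the 3 group values into a tuple for every match.

[('00', '8kpmzl', '5881w')]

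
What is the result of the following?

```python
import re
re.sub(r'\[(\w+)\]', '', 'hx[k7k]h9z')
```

Matches: at [2:7] → '[k7k]'.
Every occurrence is swapped for ''.

'hxh9z'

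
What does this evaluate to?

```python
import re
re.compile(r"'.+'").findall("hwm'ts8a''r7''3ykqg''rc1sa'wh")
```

["'ts8a''r7''3ykqg''rc1sa'"]

`findall` yields the raw match text (1 of them) because the pattern has no groups.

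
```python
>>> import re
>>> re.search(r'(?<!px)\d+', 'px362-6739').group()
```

'62'

`(?!…)`/`(?<!…)` only lets a position through if the neighbouring text does NOT match; no characters are consumed.
The match spans [3:5] → '62'.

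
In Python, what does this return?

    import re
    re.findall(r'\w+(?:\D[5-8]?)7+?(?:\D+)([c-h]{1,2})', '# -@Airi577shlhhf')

Pattern: one or more of a word character; then a non-digit, then optionally a character in [5-8] (non-capturing group); then one or more of a literal '7' (lazy); then one or more of a non-digit (non-capturing group); then 1 to 2 of a character in [c-h] (captured).
Matches: at [4:17] match 'Airi577shlhhf', group 1 = 'f'.
One capturing group, so `findall` returns just the captured substring from the one match — 1 in all.

['f']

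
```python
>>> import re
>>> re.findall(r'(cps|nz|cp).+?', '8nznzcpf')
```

['nz', 'cp']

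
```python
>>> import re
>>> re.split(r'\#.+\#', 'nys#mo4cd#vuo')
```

['nys', 'vuo']

Matches to split on: at [3:10] → '#mo4cd#'.
Each match becomes a cut point; 2 segments remain.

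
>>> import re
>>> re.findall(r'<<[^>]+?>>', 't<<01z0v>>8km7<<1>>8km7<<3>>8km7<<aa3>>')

Walking the string: at [1:10] → '<<01z0v>>'; at [14:19] → '<<1>>'; at [23:28] → '<<3>>'; at [32:39] → '<<aa3>>'.
No capturing groups, so `findall` returns the 4 full match strings.

['<<01z0v>>', '<<1>>', '<<3>>', '<<aa3>>']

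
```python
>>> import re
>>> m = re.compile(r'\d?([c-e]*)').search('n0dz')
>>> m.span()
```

This matches optionally a digit; then zero or more of a character in [c-e] (captured).
The match spans [0:0] → ''.

(0, 0)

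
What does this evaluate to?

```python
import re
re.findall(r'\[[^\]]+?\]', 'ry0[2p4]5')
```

['[2p4]']

`findall` yields the raw match text (1 of them) because the pattern has no groups.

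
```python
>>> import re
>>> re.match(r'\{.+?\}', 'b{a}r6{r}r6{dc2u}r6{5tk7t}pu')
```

None

`match` is anchored at position 0; if the pattern doesn't fit there, it returns None.
Here the pattern fails at index 0, so the call returns None.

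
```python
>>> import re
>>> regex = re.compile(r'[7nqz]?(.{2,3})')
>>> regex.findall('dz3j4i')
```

['dz3', 'j4i']

Pattern: optionally one of [7nqz]; then 2 to 3 of any character (captured).
One capturing group, so `findall` returns just the captured substring from each match — 2 in all.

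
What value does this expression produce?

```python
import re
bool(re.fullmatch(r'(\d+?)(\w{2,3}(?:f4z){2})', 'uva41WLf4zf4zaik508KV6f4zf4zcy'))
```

This matches one or more of a digit (lazy) (captured); then 2 to 3 of a word character, then the literal 'f4z' repeated 2 times (captured).
For `fullmatch`, every character of the input must be accounted for by the pattern.
Here the string isn't matched end-to-end, so the call returns None, and `bool(None)` is False.

False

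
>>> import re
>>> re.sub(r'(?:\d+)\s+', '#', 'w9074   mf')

'w#mf'

This matches one or more of a digit (non-capturing group); then one or more of whitespace.
`sub` substitutes '#' at each match site.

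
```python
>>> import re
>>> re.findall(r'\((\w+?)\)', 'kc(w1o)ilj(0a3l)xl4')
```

['w1o', '0a3l']

Walking the string: at [2:7] match '(w1o)', group 1 = 'w1o'; at [10:16] match '(0a3l)', group 1 = '0a3l'.
Because there's exactly one group, `findall` drops the full match and keeps group 1 from each hit.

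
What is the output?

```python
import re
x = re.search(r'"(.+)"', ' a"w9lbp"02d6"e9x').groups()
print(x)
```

('w9lbp"02d6',)

The match spans [2:14] → '"w9lbp"02d6"'.
Captured: group 1 = 'w9lbp"02d6'.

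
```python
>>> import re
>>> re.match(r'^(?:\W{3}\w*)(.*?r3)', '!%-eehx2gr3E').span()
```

This matches anchored at the start of the string; then exactly 3 of a non-word character, then zero or more of a word character (non-capturing group); then zero or more of any character (lazy), then the literal 'r3' (captured).
`re.match` only tries the pattern at the start of the string.
The match spans [0:11] → '!%-eehx2gr3'.
Captured: group 1 = 'r3'.

(0, 11)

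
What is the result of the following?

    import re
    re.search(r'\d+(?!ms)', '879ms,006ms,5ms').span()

(0, 2)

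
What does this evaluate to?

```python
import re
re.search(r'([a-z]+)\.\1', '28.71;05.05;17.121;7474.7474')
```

`\1` is not a pattern — it's the concrete string captured by group 1, re-applied verbatim.
Here the pattern never matches, so the call returns None.

None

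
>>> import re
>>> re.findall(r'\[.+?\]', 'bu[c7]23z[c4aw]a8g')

['[c7]', '[c4aw]']

Walking the string: at [2:6] → '[c7]'; at [9:15] → '[c4aw]'.
`findall` yields the raw match text (2 of them) because the pattern has no groups.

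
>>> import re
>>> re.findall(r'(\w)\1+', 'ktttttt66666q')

A backreference is literal: `\1` must see the identical characters the first group matched.
Scanning left to right: at [1:7] match 'tttttt', group 1 = 't'; at [7:12] match '66666', group 1 = '6'.
With a single group, `findall` returns only what that group captured — 2 items.

['t', '6']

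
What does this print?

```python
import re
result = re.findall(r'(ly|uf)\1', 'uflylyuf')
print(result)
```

['ly']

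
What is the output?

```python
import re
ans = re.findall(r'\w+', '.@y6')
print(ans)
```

['y6']

This matches one or more of a word character.
Matches: at [2:4] → 'y6'.
`findall` yields the raw match text (1 of them) because the pattern has no groups.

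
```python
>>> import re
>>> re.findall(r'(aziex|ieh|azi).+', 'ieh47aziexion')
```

['ieh']

Walking the string: at [0:13] match 'ieh47aziexion', group 1 = 'ieh'.
With a single group, `findall` returns only what that group captured — 1 item.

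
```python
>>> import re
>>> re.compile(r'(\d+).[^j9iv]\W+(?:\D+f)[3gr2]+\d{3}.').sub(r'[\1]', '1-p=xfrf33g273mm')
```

'[1]m'

The pattern matches one or more of a digit (captured); then any character, then any character except [j9iv], then one or more of a non-word character; then one or more of a non-digit, then the literal 'f' (non-capturing group); then one or more of one of [3gr2], then exactly 3 of a digit, then any character.
Matches: at [0:15] → '1-p=xfrf33g273m'.
The replacement refers to a captured group, so each match is rewritten using its own captured text.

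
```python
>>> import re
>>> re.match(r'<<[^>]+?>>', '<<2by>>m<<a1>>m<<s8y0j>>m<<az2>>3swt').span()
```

(0, 7)

`re.match` only tries the pattern at the start of the string.
The match spans [0:7] → '<<2by>>'.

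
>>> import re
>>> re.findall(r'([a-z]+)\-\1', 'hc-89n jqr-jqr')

['jqr']

`\1` is not a pattern — it's the concrete string captured by group 1, re-applied verbatim.
Because there's exactly one group, `findall` drops the full match and keeps group 1 from the one hit.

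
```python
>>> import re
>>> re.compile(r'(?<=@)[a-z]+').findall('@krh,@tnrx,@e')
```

The positive lookaround only admits positions where the adjacent text matches; those characters stay outside the span.
No capturing groups, so `findall` returns the 3 full match strings.

['krh', 'tnrx', 'e']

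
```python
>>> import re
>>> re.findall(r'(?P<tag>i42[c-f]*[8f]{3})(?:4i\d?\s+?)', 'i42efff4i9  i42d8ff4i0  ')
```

['i42efff', 'i42d8ff']

Pattern: the literal 'i42', then zero or more of a character in [c-f], then exactly 3 of one of [8f] (captured as 'tag'); then the literal '4i', then optionally a digit, then one or more of whitespace (lazy) (non-capturing group).
Because there's exactly one group, `findall` drops the full match and keeps group 1 from each hit.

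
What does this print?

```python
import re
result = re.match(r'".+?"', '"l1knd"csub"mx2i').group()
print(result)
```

`match` is anchored at position 0; if the pattern doesn't fit there, it returns None.
The match spans [0:7] → '"l1knd"'.

"l1knd"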